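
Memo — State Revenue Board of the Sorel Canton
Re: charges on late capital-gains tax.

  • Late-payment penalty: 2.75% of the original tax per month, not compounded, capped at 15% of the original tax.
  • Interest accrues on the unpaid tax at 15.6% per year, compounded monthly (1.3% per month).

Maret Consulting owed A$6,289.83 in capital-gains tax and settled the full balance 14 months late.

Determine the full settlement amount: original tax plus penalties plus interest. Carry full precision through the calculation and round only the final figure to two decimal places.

A$8,480.00

Penalty (uncapped): 14 × 2.75% × A$6,289.83 = A$2,421.58…; cap = 15% × A$6,289.83 = A$943.47… → penalty = A$943.47…
Interest: A$6,289.83 × ((1 + 0.013)^14 − 1) = A$6,289.83 × 0.1982081… = A$1,246.6950…
Total = A$6,289.83 + A$943.4745 + A$1,246.6950… = A$8,480.00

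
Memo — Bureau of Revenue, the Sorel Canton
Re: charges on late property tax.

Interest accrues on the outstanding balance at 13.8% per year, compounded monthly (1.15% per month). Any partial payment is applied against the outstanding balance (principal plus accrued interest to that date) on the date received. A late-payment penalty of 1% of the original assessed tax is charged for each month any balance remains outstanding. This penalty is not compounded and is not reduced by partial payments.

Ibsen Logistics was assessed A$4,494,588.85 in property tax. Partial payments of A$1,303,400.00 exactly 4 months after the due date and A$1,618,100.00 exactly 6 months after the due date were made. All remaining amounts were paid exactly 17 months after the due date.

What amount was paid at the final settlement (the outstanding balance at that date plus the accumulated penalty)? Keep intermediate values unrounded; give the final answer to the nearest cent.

Balance at month 4: A$4,494,588.8500 × (1 + 0.0115)^4 = A$4,704,933.8148…
After A$1,303,400.00 payment: A$4,704,933.8148… − A$1,303,400.00 = A$3,401,533.8148…
Balance at month 6: A$3,401,533.8148… × (1 + 0.0115)^2 = A$3,480,218.9454…
After A$1,618,100.00 payment: A$3,480,218.9454… − A$1,618,100.00 = A$1,862,118.9454…
Balance at month 17: A$1,862,118.9454… × (1 + 0.0115)^11 = A$2,111,699.7906…
Penalty: 17 × 1% × A$4,494,588.85 = A$764,080.10…
Final settlement = outstanding balance + penalty = A$2,111,699.7906… + A$764,080.10… = A$2,875,779.90

A$2,875,779.90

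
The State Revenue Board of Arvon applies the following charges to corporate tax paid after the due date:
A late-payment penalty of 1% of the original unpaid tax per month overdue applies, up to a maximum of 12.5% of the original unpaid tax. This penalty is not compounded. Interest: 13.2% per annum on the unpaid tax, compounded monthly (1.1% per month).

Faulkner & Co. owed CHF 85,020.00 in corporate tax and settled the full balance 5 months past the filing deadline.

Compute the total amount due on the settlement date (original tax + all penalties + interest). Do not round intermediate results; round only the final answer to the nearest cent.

CHF 94,051.11

Penalty: 5 × 1% × CHF 85,020.00 = CHF 4,251.00 (below the 12.5% cap of CHF 10,627.50)
Interest: CHF 85,020.00 × ((1 + 0.011)^5 − 1) = CHF 85,020.00 × 0.0562234… = CHF 4,780.1121…
Total = CHF 85,020.00 + CHF 4,251.0000 + CHF 4,780.1121… = CHF 94,051.11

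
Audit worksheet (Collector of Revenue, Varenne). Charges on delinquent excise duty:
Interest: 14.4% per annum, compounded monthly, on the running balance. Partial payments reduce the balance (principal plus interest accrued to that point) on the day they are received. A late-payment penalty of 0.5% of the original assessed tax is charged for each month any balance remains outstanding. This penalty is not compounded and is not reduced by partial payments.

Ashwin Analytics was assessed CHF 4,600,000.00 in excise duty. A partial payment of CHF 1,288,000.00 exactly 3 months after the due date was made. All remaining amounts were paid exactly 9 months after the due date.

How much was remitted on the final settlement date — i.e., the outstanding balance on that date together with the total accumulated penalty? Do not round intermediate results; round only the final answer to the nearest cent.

Monthly rate = 14.4% ÷ 12 = 1.2%
Balance at month 3: CHF 4,600,000.0000 × (1 + 0.012)^3 = CHF 4,767,595.1488
After CHF 1,288,000.00 payment: CHF 4,767,595.1488 − CHF 1,288,000.00 = CHF 3,479,595.1488
Balance at month 9: CHF 3,479,595.1488 × (1 + 0.012)^6 = CHF 3,737,763.2673…
Penalty: 9 × 0.5% × CHF 4,600,000.00 = CHF 207,000.00
Final settlement = outstanding balance + penalty = CHF 3,737,763.2673… + CHF 207,000.00 = CHF 3,944,763.27

CHF 3,944,763.27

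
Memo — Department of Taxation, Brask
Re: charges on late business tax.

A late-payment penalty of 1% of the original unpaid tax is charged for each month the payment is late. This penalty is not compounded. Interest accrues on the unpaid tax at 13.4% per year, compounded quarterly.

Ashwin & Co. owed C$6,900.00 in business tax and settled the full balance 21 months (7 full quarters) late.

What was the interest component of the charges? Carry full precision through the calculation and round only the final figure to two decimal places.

C$1,790.05

Interest (13.4%/yr ÷ 4 = 3.35%/quarter): C$6,900.00 × ((1 + 0.0335)^7 − 1) = C$1,790.0536…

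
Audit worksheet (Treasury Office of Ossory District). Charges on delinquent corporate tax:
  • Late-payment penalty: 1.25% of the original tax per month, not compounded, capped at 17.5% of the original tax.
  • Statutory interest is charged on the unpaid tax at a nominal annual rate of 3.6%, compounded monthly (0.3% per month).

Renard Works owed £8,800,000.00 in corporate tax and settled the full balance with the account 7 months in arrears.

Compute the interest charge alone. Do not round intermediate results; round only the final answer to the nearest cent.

£186,471.54

Interest: £8,800,000.00 × ((1 + 0.003)^7 − 1) = £8,800,000.00 × 0.0211899… = £186,471.5410…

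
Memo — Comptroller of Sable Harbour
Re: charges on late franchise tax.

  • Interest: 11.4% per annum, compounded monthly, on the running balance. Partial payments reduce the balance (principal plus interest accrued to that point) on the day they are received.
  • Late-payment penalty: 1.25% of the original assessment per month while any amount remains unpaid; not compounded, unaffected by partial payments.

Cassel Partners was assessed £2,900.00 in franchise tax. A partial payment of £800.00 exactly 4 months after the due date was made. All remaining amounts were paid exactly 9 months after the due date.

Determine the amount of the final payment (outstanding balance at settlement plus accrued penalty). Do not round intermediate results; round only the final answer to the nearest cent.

Monthly rate = 11.4% ÷ 12 = 0.95%
Balance at month 4: £2,900.0000 × (1 + 0.0095)^4 = £3,011.7803…
After £800.00 payment: £3,011.7803… − £800.00 = £2,211.7803…
Balance at month 9: £2,211.7803… × (1 + 0.0095)^5 = £2,318.8551…
Penalty: 9 × 1.25% × £2,900.00 = £326.25
Final settlement = outstanding balance + penalty = £2,318.8551… + £326.25 = £2,645.11

£2,645.11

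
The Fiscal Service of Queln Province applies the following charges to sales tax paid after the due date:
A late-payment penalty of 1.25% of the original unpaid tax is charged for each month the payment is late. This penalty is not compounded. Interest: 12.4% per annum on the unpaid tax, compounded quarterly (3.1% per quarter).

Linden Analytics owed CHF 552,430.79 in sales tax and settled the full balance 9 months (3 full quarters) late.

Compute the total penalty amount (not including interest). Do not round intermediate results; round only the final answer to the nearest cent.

CHF 62,148.46

Late-payment penalty: 9 × 1.25% × CHF 552,430.79 = CHF 62,148.46…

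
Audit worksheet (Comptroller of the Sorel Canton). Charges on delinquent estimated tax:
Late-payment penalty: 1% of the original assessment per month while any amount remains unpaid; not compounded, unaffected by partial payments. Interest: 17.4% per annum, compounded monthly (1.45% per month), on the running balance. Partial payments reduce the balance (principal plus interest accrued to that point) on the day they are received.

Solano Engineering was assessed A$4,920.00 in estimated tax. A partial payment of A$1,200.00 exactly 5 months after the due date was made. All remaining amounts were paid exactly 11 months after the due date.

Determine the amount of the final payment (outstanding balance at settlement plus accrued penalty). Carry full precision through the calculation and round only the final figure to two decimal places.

Balance at month 5: A$4,920.0000 × (1 + 0.0145)^5 = A$5,287.1954…
After A$1,200.00 payment: A$5,287.1954… − A$1,200.00 = A$4,087.1954…
Balance at month 11: A$4,087.1954… × (1 + 0.0145)^6 = A$4,455.9233…
Penalty: 11 × 1% × A$4,920.00 = A$541.20
Final settlement = outstanding balance + penalty = A$4,455.9233… + A$541.20 = A$4,997.12

A$4,997.12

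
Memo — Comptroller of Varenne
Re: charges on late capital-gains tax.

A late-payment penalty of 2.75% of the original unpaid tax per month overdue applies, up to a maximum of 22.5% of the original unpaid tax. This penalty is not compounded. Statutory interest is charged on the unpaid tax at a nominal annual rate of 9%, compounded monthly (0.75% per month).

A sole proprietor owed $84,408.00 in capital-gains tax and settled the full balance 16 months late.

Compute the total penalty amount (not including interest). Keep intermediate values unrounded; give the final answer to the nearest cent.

Penalty (uncapped): 16 × 2.75% × $84,408.00 = $37,139.52; cap = 22.5% × $84,408.00 = $18,991.80 → penalty = $18,991.80

$18,991.80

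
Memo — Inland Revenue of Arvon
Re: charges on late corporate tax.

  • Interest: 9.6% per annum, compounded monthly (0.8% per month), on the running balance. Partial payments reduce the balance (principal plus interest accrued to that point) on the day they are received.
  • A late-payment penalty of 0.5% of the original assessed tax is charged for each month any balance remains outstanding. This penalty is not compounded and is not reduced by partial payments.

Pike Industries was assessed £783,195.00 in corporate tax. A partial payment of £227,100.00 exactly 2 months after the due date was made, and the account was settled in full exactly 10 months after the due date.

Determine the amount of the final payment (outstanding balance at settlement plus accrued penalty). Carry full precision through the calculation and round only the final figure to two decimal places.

Balance at month 2: £783,195.0000 × (1 + 0.008)^2 = £795,776.2445…
After £227,100.00 payment: £795,776.2445… − £227,100.00 = £568,676.2445…
Balance at month 10: £568,676.2445… × (1 + 0.008)^8 = £606,107.0611…
Penalty: 10 × 0.5% × £783,195.00 = £39,159.75
Final settlement = outstanding balance + penalty = £606,107.0611… + £39,159.75 = £645,266.81

£645,266.81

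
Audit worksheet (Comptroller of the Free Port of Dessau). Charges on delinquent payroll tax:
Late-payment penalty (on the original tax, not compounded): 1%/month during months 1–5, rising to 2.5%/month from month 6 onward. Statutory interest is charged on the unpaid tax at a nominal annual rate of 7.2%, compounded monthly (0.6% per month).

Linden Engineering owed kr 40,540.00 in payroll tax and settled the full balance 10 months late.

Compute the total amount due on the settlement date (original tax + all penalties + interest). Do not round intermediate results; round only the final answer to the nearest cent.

Penalty, months 1–5: 5 × 1% × kr 40,540.00 = kr 2,027.00
Penalty, months 6–10: 5 × 2.5% × kr 40,540.00 = kr 5,067.50
Interest: kr 40,540.00 × ((1 + 0.006)^10 − 1) = kr 40,540.00 × 0.0616462… = kr 2,499.1367…
Total = kr 40,540.00 + kr 7,094.5000 + kr 2,499.1367… = kr 50,133.64

kr 50,133.64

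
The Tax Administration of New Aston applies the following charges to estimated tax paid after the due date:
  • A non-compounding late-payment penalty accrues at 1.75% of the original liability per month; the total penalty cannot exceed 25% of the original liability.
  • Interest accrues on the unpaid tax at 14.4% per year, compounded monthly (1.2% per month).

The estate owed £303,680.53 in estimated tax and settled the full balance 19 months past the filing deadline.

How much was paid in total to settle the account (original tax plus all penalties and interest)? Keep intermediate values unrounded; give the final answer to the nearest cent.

Penalty (uncapped): 19 × 1.75% × £303,680.53 = £100,973.78…; cap = 25% × £303,680.53 = £75,920.13… → penalty = £75,920.13…
Interest: £303,680.53 × ((1 + 0.012)^19 − 1) = £303,680.53 × 0.2543818… = £77,250.7941…
Total = £303,680.53 + £75,920.1325 + £77,250.7941… = £456,851.46

£456,851.46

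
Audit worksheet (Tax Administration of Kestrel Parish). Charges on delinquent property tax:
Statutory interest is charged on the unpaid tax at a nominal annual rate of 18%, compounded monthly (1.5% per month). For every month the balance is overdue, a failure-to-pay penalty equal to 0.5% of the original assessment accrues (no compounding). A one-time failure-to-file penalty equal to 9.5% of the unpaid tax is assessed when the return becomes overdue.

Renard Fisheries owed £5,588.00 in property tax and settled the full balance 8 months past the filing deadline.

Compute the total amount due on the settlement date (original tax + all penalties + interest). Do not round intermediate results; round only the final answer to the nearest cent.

£7,049.22

Failure-to-file penalty: 9.5% × £5,588.00 = £530.86
Failure-to-pay penalty: 8 × 0.5% × £5,588.00 = £223.52
Interest: £5,588.00 × ((1 + 0.015)^8 − 1) = £5,588.00 × 0.1264926… = £706.8406…
Total = £5,588.00 + £754.3800 + £706.8406… = £7,049.22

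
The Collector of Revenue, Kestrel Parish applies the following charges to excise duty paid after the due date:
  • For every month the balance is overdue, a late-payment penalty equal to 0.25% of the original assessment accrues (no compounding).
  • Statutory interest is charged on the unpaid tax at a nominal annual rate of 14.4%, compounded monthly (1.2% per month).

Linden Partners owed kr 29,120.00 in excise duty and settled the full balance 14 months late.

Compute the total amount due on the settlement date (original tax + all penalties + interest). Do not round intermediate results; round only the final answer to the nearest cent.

kr 35,431.88

Late-payment penalty = 0.25% × kr 29,120.00 × 14 mo = kr 1,019.20
Interest: kr 29,120.00 × ((1 + 0.012)^14 − 1) = kr 29,120.00 × 0.1817543… = kr 5,292.6839…
Total = kr 29,120.00 + kr 1,019.2000 + kr 5,292.6839… = kr 35,431.88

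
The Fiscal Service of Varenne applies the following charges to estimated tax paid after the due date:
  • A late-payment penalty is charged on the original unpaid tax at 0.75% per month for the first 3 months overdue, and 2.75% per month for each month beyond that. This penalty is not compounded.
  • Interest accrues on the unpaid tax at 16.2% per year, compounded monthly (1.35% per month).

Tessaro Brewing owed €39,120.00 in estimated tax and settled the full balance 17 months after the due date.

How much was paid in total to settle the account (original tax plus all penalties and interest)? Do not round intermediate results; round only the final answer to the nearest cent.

€65,077.72

Penalty, months 1–3: 3 × 0.75% × €39,120.00 = €880.20
Penalty, months 4–17: 14 × 2.75% × €39,120.00 = €15,061.20
Interest: €39,120.00 × ((1 + 0.0135)^17 − 1) = €39,120.00 × 0.2560410… = €10,016.3223…
Total = €39,120.00 + €15,941.4000 + €10,016.3223… = €65,077.72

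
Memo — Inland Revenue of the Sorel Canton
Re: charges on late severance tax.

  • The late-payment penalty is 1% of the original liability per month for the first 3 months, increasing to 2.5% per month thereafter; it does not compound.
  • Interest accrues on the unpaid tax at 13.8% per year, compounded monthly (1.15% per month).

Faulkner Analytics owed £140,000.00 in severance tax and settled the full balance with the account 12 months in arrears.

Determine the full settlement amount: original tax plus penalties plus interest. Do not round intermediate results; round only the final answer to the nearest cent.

Penalty, months 1–3: 3 × 1% × £140,000.00 = £4,200.00
Penalty, months 4–12: 9 × 2.5% × £140,000.00 = £31,500.00
Interest: £140,000.00 × ((1 + 0.0115)^12 − 1) = £140,000.00 × 0.1470719… = £20,590.0676…
Total = £140,000.00 + £35,700.0000 + £20,590.0676… = £196,290.07

£196,290.07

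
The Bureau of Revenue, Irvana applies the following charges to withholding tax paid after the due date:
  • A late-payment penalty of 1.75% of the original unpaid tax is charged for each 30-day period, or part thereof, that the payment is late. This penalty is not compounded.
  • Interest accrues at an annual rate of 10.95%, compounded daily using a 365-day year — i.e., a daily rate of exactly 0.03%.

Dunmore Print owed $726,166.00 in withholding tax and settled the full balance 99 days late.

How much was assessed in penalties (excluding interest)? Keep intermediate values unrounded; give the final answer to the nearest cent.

Penalty periods: ⌈99/30⌉ = 4; penalty = 4 × 1.75% × $726,166.00 = $50,831.62

$50,831.62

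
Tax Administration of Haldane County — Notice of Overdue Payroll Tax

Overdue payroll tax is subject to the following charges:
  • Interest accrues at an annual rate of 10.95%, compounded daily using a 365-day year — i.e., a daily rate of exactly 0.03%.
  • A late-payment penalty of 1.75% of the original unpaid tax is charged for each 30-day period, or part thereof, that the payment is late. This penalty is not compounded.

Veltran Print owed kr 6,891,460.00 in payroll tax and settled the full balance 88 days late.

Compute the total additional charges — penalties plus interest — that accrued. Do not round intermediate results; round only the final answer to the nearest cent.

kr 546,130.99

Penalty periods: ⌈88/30⌉ = 3; penalty = 3 × 1.75% × kr 6,891,460.00 = kr 361,801.65
Interest: kr 6,891,460.00 × ((1 + 0.0003)^88 − 1) = kr 6,891,460.00 × 0.02674750… = kr 184,329.3391…
Penalties + interest = kr 361,801.6500 + kr 184,329.3391… = kr 546,130.99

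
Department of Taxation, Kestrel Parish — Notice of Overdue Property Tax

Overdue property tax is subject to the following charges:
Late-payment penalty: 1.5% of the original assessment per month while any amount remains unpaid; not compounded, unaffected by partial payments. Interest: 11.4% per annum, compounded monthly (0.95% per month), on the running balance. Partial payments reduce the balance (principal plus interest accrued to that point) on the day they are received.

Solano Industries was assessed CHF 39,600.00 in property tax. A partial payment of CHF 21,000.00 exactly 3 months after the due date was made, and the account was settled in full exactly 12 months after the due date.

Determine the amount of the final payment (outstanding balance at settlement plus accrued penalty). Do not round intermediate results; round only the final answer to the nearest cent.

Balance at month 3: CHF 39,600.0000 × (1 + 0.0095)^3 = CHF 40,739.3557…
After CHF 21,000.00 payment: CHF 40,739.3557… − CHF 21,000.00 = CHF 19,739.3557…
Balance at month 12: CHF 19,739.3557… × (1 + 0.0095)^9 = CHF 21,492.6458…
Penalty: 12 × 1.5% × CHF 39,600.00 = CHF 7,128.00
Final settlement = outstanding balance + penalty = CHF 21,492.6458… + CHF 7,128.00 = CHF 28,620.65

CHF 28,620.65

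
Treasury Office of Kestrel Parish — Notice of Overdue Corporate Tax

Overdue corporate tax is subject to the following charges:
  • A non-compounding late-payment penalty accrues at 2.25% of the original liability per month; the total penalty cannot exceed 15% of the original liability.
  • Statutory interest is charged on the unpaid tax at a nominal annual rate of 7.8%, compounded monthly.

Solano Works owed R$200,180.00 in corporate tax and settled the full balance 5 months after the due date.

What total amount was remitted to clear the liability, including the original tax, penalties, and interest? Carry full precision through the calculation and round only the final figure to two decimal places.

R$229,291.23

Penalty: 5 × 2.25% × R$200,180.00 = R$22,520.25 (below the 15% cap of R$30,027.00)
Interest (7.8%/yr ÷ 12 = 0.65%/month): R$200,180.00 × ((1 + 0.0065)^5 − 1) = R$6,590.9776…
Total = R$200,180.00 + R$22,520.2500 + R$6,590.9776… = R$229,291.23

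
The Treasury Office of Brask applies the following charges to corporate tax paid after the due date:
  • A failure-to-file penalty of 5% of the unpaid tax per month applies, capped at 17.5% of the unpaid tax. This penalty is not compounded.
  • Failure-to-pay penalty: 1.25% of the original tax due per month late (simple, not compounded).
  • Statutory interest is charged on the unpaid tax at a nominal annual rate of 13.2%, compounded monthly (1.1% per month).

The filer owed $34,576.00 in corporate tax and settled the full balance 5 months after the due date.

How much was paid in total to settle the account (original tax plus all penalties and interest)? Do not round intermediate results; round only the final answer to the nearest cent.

$44,731.78

Failure-to-file: 5 × 5% × $34,576.00 = $8,644.00, capped at 17.5% × $34,576.00 = $6,050.80
Failure-to-pay penalty = 1.25% × $34,576.00 × 5 mo = $2,161.00
Interest: $34,576.00 × ((1 + 0.011)^5 − 1) = $34,576.00 × 0.0562234… = $1,943.9797…
Total = $34,576.00 + $8,211.8000 + $1,943.9797… = $44,731.78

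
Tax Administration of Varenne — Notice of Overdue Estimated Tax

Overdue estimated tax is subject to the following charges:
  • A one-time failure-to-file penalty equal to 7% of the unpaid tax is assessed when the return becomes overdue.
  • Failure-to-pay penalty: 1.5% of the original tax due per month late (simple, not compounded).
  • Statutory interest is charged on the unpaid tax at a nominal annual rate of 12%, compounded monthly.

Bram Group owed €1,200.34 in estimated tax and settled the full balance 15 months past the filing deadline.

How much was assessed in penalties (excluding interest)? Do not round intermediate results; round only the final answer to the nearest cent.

€354.10

Failure-to-file penalty: 7% × €1,200.34 = €84.02…
Failure-to-pay penalty = 1.5% × €1,200.34 × 15 mo = €270.08…
Total penalty = €84.02… + €270.08… = €354.10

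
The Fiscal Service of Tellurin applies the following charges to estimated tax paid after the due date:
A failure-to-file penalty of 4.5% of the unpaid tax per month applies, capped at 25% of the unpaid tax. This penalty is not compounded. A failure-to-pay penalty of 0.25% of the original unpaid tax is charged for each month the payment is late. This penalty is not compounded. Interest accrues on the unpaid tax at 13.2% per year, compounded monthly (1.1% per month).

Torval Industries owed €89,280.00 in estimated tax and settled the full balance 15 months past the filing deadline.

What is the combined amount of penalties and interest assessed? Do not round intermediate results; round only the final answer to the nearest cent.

€41,589.40

Failure-to-file: 15 × 4.5% × €89,280.00 = €60,264.00, capped at 25% × €89,280.00 = €22,320.00
Failure-to-pay penalty: 15 × 0.25% × €89,280.00 = €3,348.00
Interest: €89,280.00 × ((1 + 0.011)^15 − 1) = €89,280.00 × 0.1783311… = €15,921.3991…
Penalties + interest = €25,668.0000 + €15,921.3991… = €41,589.40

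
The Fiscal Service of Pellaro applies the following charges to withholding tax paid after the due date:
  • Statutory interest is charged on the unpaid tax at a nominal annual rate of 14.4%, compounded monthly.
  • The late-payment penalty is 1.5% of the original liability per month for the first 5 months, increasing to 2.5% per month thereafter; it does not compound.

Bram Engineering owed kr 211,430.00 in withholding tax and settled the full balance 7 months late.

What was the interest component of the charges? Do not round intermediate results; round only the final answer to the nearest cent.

Interest (14.4%/yr ÷ 12 = 1.2%/month): kr 211,430.00 × ((1 + 0.012)^7 − 1) = kr 18,412.4262…

kr 18,412.43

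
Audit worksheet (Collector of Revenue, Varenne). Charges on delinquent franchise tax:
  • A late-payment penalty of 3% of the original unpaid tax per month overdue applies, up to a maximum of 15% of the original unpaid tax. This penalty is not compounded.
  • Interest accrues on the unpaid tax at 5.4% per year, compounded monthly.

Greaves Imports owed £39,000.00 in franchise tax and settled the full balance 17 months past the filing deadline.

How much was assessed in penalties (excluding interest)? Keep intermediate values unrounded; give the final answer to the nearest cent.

Penalty (uncapped): 17 × 3% × £39,000.00 = £19,890.00; cap = 15% × £39,000.00 = £5,850.00 → penalty = £5,850.00

£5,850.00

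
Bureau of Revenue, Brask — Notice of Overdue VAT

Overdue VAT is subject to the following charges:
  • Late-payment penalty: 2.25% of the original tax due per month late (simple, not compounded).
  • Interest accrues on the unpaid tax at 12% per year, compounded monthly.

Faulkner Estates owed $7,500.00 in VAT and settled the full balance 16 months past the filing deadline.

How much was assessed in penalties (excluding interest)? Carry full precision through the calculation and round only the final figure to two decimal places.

$2,700.00

Late-payment penalty: 16 × 2.25% × $7,500.00 = $2,700.00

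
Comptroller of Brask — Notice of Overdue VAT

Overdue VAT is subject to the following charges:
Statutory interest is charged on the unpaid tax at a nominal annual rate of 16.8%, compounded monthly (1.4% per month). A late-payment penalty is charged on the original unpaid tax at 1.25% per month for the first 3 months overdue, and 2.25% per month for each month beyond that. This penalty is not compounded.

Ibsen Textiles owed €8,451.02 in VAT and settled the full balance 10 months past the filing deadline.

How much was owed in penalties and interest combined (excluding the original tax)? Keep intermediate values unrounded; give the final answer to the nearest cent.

Penalty, months 1–3: 3 × 1.25% × €8,451.02 = €316.91…
Penalty, months 4–10: 7 × 2.25% × €8,451.02 = €1,331.04…
Interest: €8,451.02 × ((1 + 0.014)^10 − 1) = €8,451.02 × 0.1491575… = €1,260.5329…
Penalties + interest = €1,647.9489 + €1,260.5329… = €2,908.48

€2,908.48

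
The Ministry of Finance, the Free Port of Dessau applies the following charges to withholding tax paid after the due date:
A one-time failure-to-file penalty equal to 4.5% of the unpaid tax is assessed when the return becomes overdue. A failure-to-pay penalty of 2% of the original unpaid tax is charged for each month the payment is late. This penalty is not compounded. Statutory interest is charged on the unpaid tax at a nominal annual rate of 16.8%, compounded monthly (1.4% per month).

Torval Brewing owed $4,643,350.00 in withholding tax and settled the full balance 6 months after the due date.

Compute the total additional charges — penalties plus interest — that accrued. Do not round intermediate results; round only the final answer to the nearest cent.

$1,170,103.12

Failure-to-file penalty: 4.5% × $4,643,350.00 = $208,950.75
Failure-to-pay penalty = 2% × $4,643,350.00 × 6 mo = $557,202.00
Interest: $4,643,350.00 × ((1 + 0.014)^6 − 1) = $4,643,350.00 × 0.0869955… = $403,950.3668…
Penalties + interest = $766,152.7500 + $403,950.3668… = $1,170,103.12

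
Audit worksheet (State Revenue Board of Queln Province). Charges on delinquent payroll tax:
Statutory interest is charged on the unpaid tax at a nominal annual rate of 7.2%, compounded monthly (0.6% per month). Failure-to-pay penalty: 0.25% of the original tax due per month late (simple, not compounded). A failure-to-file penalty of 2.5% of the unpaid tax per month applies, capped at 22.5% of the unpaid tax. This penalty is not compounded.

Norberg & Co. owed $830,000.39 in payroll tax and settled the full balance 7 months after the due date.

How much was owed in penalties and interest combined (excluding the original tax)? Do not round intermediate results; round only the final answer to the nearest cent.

$195,268.88

Failure-to-file: 7 × 2.5% × $830,000.39 = $145,250.07… (under the 22.5% cap)
Failure-to-pay penalty = 0.25% × $830,000.39 × 7 mo = $14,525.01…
Interest: $830,000.39 × ((1 + 0.006)^7 − 1) = $830,000.39 × 0.0427636… = $35,493.8093…
Penalties + interest = $159,775.0751… + $35,493.8093… = $195,268.88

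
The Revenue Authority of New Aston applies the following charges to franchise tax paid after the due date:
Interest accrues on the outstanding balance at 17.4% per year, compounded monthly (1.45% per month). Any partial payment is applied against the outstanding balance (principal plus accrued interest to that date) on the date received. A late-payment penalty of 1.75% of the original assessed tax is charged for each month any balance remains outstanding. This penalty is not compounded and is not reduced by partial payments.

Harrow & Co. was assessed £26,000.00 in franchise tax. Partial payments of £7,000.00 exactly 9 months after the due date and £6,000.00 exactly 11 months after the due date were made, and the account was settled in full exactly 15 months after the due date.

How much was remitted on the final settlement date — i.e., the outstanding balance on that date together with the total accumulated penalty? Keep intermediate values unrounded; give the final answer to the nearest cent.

Balance at month 9: £26,000.0000 × (1 + 0.0145)^9 = £29,596.5991…
After £7,000.00 payment: £29,596.5991… − £7,000.00 = £22,596.5991…
Balance at month 11: £22,596.5991… × (1 + 0.0145)^2 = £23,256.6514…
After £6,000.00 payment: £23,256.6514… − £6,000.00 = £17,256.6514…
Balance at month 15: £17,256.6514… × (1 + 0.0145)^4 = £18,279.5177…
Penalty: 15 × 1.75% × £26,000.00 = £6,825.00
Final settlement = outstanding balance + penalty = £18,279.5177… + £6,825.00 = £25,104.52

£25,104.52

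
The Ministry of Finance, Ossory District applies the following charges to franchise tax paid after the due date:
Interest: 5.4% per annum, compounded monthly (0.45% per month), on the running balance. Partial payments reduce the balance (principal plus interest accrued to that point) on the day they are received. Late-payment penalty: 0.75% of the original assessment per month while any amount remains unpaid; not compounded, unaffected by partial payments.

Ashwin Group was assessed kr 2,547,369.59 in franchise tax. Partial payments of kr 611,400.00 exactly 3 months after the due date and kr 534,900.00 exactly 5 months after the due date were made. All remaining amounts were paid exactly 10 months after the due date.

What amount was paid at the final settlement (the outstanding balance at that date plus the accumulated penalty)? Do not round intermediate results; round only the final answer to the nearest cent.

kr 1,677,438.19

Balance at month 3: kr 2,547,369.5900 × (1 + 0.0045)^3 = kr 2,581,914.0643…
After kr 611,400.00 payment: kr 2,581,914.0643… − kr 611,400.00 = kr 1,970,514.0643…
Balance at month 5: kr 1,970,514.0643… × (1 + 0.0045)^2 = kr 1,988,288.5938…
After kr 534,900.00 payment: kr 1,988,288.5938… − kr 534,900.00 = kr 1,453,388.5938…
Balance at month 10: kr 1,453,388.5938… × (1 + 0.0045)^5 = kr 1,486,385.4757…
Penalty: 10 × 0.75% × kr 2,547,369.59 = kr 191,052.72…
Final settlement = outstanding balance + penalty = kr 1,486,385.4757… + kr 191,052.72… = kr 1,677,438.19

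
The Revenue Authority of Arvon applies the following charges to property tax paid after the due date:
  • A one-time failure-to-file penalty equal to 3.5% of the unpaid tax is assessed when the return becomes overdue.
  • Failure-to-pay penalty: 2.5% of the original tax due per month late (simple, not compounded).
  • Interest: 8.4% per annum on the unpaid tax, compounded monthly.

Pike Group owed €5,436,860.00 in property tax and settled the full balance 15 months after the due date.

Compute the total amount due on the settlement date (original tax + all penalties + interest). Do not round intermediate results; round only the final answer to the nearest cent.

€8,265,682.14

Failure-to-file penalty: 3.5% × €5,436,860.00 = €190,290.10
Failure-to-pay penalty: 15 × 2.5% × €5,436,860.00 = €2,038,822.50
Interest (8.4%/yr ÷ 12 = 0.7%/month): €5,436,860.00 × ((1 + 0.007)^15 − 1) = €599,709.5445…
Total = €5,436,860.00 + €2,229,112.6000 + €599,709.5445… = €8,265,682.14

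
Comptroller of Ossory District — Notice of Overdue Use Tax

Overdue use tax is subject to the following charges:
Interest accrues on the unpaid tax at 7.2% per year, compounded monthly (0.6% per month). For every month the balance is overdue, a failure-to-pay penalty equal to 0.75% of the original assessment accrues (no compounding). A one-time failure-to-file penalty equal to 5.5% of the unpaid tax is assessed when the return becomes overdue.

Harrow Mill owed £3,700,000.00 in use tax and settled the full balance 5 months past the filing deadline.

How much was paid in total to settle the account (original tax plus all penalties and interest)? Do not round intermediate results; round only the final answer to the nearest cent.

£4,154,590.02

Failure-to-file penalty: 5.5% × £3,700,000.00 = £203,500.00
Failure-to-pay penalty: 5 × 0.75% × £3,700,000.00 = £138,750.00
Interest: £3,700,000.00 × ((1 + 0.006)^5 − 1) = £3,700,000.00 × 0.0303622… = £112,340.0160…
Total = £3,700,000.00 + £342,250.0000 + £112,340.0160… = £4,154,590.02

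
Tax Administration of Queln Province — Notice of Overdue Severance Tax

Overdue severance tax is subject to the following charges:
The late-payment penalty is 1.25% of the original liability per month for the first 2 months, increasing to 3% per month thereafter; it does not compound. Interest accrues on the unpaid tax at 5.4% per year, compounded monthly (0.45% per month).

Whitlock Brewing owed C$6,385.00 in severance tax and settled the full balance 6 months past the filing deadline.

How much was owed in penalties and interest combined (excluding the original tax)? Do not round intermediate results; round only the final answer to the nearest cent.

C$1,100.17

Penalty, months 1–2: 2 × 1.25% × C$6,385.00 = C$159.63…
Penalty, months 3–6: 4 × 3% × C$6,385.00 = C$766.20
Interest: C$6,385.00 × ((1 + 0.0045)^6 − 1) = C$6,385.00 × 0.0273056… = C$174.3461…
Penalties + interest = C$925.8250 + C$174.3461… = C$1,100.17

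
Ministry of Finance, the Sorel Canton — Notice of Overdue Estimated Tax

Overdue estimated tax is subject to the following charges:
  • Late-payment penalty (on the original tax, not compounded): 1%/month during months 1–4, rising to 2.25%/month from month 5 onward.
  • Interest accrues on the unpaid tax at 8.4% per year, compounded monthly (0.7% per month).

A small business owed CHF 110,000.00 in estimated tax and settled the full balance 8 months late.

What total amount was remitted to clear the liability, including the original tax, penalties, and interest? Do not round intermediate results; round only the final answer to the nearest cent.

CHF 130,613.05

Penalty, months 1–4: 4 × 1% × CHF 110,000.00 = CHF 4,400.00
Penalty, months 5–8: 4 × 2.25% × CHF 110,000.00 = CHF 9,900.00
Interest: CHF 110,000.00 × ((1 + 0.007)^8 − 1) = CHF 110,000.00 × 0.0573914… = CHF 6,313.0515…
Total = CHF 110,000.00 + CHF 14,300.0000 + CHF 6,313.0515… = CHF 130,613.05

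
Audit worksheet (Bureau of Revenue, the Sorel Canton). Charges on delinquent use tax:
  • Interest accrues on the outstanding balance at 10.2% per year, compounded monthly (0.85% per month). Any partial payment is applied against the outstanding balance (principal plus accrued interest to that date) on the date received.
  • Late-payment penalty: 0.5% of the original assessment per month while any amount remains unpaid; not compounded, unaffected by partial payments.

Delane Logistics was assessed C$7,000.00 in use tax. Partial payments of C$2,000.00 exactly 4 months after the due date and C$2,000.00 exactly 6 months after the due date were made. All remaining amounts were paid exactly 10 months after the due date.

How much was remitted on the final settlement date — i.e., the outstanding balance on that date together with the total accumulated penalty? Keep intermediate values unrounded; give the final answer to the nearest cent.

Balance at month 4: C$7,000.0000 × (1 + 0.0085)^4 = C$7,241.0517…
After C$2,000.00 payment: C$7,241.0517… − C$2,000.00 = C$5,241.0517…
Balance at month 6: C$5,241.0517… × (1 + 0.0085)^2 = C$5,330.5283…
After C$2,000.00 payment: C$5,330.5283… − C$2,000.00 = C$3,330.5283…
Balance at month 10: C$3,330.5283… × (1 + 0.0085)^4 = C$3,445.2182…
Penalty: 10 × 0.5% × C$7,000.00 = C$350.00
Final settlement = outstanding balance + penalty = C$3,445.2182… + C$350.00 = C$3,795.22

C$3,795.22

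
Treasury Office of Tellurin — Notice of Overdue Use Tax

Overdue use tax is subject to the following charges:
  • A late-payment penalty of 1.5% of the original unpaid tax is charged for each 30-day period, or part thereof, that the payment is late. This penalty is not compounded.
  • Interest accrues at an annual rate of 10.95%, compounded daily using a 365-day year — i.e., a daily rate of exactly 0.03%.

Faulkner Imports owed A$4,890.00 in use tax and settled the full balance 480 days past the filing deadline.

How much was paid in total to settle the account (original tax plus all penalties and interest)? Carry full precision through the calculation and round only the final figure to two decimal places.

Penalty periods: ⌈480/30⌉ = 16; penalty = 16 × 1.5% × A$4,890.00 = A$1,173.60
Interest: A$4,890.00 × ((1 + 0.0003)^480 − 1) = A$4,890.00 × 0.15485917… = A$757.2613…
Total = A$4,890.00 + A$1,173.6000 + A$757.2613… = A$6,820.86

A$6,820.86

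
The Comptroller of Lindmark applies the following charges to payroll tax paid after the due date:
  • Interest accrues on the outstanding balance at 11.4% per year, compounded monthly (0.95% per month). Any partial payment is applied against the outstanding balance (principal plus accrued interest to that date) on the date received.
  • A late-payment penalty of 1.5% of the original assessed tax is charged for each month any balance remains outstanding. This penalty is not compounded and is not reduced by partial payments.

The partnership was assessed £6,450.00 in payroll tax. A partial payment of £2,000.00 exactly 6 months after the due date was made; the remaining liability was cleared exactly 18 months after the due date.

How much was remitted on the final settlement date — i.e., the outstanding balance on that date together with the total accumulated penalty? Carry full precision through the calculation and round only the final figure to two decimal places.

Balance at month 6: £6,450.0000 × (1 + 0.0095)^6 = £6,826.4931…
After £2,000.00 payment: £6,826.4931… − £2,000.00 = £4,826.4931…
Balance at month 18: £4,826.4931… × (1 + 0.0095)^12 = £5,406.3924…
Penalty: 18 × 1.5% × £6,450.00 = £1,741.50
Final settlement = outstanding balance + penalty = £5,406.3924… + £1,741.50 = £7,147.89

£7,147.89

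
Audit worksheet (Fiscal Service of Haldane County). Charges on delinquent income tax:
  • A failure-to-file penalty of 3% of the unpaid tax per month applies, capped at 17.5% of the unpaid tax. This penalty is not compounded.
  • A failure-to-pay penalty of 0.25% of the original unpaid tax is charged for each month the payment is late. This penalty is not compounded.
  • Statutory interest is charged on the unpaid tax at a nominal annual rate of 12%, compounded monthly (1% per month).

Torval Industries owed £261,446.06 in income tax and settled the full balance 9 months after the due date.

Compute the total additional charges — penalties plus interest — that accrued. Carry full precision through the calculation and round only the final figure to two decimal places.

£76,129.24

Failure-to-file: 9 × 3% × £261,446.06 = £70,590.44…, capped at 17.5% × £261,446.06 = £45,753.06…
Failure-to-pay penalty = 0.25% × £261,446.06 × 9 mo = £5,882.54…
Interest: £261,446.06 × ((1 + 0.01)^9 − 1) = £261,446.06 × 0.0936853… = £24,493.6454…
Penalties + interest = £51,635.5969… + £24,493.6454… = £76,129.24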